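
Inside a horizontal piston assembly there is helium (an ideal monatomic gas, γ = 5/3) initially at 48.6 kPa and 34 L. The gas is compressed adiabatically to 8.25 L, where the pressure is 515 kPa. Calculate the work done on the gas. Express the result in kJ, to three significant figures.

W ≈ 3.89 kJ

Adiabatic: W = (P₁V₁ − P₂V₂)/(γ − 1) with γ = 5/3.
P₁V₁ = 1652 J, P₂V₂ = 4249 J.
W = (1652 − 4249) / 0.6667 = -3895 J.
Work on gas = −W_by = 3895 J.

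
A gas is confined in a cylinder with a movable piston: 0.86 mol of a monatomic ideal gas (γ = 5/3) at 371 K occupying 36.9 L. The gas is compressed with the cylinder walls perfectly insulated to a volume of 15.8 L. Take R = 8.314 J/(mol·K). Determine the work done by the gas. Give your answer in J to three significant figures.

W ≈ -3030 J

Adiabatic: TV^(γ−1) = const with γ = 5/3.
T₂ = T₁ (V₁/V₂)^(γ−1) = 371 × (36.9/15.8)^0.667 = 371 × 1.76 = 653.1 K.
W_by = nCᵥ(T₁ − T₂) = (0.86)(12.47)(371 − 653.1) = -3025 J.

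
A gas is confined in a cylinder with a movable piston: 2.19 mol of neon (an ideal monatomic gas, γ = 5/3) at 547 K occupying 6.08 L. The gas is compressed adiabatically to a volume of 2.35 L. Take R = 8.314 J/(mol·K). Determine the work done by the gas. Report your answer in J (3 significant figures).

W ≈ -13200 J

Adiabatic: TV^(γ−1) = const with γ = 5/3.
T₂ = T₁ (V₁/V₂)^(γ−1) = 547 × (6.08/2.35)^0.667 = 547 × 1.885 = 1031 K.
W_by = nCᵥ(T₁ − T₂) = (2.19)(12.47)(547 − 1031) = -13216 J.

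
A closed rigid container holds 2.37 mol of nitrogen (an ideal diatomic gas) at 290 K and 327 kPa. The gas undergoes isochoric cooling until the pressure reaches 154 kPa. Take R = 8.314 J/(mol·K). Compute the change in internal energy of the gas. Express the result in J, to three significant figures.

ΔU ≈ -7560 J

Constant volume ⇒ W = 0, so Q = ΔU = nCᵥΔT with Cᵥ = 5R/2 = 20.79 J/(mol·K).
At constant V, T₂/T₁ = P₂/P₁ ⇒ ΔT = T₁(P₂/P₁ − 1) = 290·(154/327 − 1) = -153.4 K.
ΔU = (2.37)(20.79)(-153.4) = -7558 J.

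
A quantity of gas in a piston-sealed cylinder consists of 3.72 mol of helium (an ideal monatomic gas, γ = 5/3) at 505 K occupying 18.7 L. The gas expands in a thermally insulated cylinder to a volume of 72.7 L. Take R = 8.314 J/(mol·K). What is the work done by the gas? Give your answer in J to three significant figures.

W ≈ 14000 J

Adiabatic: TV^(γ−1) = const with γ = 5/3.
T₂ = T₁ (V₁/V₂)^(γ−1) = 505 × (18.7/72.7)^0.667 = 505 × 0.4045 = 204.3 K.
W_by = nCᵥ(T₁ − T₂) = (3.72)(12.47)(505 − 204.3) = 13952 J.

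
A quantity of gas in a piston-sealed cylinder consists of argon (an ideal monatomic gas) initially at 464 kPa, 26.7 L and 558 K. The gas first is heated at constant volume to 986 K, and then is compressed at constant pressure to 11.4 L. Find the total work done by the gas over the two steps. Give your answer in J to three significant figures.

W_total ≈ -12500 J

Step 1 (isochoric): W = 0 (constant volume).
After step 1: P = 819.9 kPa (V unchanged).
Step 2 (isobaric): W = PΔV = (819.9 kPa)(11.4 − 26.7 L) = -12544 J.
W_total = 0 − 12544 = -12544 J.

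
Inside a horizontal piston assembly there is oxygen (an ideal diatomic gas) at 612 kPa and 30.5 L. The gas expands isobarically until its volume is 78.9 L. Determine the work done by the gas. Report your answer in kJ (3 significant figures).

Isobaric: W = P ΔV.
W = (612 kPa)(78.9 − 30.5 L) = (612)(48.4) = 29621 J.

W ≈ 29.6 kJ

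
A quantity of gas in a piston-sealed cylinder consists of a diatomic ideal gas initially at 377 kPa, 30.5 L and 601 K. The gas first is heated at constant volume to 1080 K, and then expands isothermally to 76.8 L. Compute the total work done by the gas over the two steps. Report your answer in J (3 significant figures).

W_total ≈ 19100 J

Step 1 (isochoric): W = 0 (constant volume).
After step 1: P = 677.5 kPa (V unchanged).
Step 2 (isothermal): W = P₁V₁ ln(V₂/V₁) = (20663) ln(76.8/30.5) = 19082 J.
W_total = 0 + 19082 = 19082 J.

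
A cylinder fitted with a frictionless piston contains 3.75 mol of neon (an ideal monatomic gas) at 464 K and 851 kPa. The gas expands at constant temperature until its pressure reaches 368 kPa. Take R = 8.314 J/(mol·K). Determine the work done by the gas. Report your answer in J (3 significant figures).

Isothermal process: W = nRT ln(V₂/V₁) = nRT ln(P₁/P₂).
W = (3.75)(8.314)(464) × ln(851/368)
  = 14466 × ln(2.312) = 14466 × 0.8383
W_by_gas = 12128 J.

W ≈ 12100 J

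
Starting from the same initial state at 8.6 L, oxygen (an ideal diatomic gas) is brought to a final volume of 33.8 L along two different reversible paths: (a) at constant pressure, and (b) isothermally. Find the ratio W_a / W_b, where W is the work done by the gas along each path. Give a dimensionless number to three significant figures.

Path (a) isobaric: W = P₁(V₂ − V₁) → W_a/(P₁V₁) = 2.93.
Path (b) isothermal: W = P₁V₁ ln(V₂/V₁) → W_b/(P₁V₁) = 1.369.
W_a / W_b = 2.93 / 1.369 = 2.141.

W_a / W_b ≈ 2.14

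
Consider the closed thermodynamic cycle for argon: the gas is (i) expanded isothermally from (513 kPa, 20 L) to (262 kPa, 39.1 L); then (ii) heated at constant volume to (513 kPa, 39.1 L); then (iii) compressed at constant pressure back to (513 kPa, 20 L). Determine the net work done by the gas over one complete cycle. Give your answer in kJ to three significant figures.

W_net ≈ -2.92 kJ

Leg (i): W = PᵢVᵢ ln(V_f/Vᵢ) = (10260) ln(39.1/20) = 6878 J.
Leg (ii): W = 0.
Leg (iii): W = PΔV = (513)(20 − 39.1) = -9798 J.
W_net = 6878 − 9798 = -2920 J.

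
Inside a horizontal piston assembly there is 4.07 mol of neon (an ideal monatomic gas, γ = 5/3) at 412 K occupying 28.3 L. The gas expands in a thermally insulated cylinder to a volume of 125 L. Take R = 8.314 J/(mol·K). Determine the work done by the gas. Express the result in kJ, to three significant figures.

Adiabatic: TV^(γ−1) = const with γ = 5/3.
T₂ = T₁ (V₁/V₂)^(γ−1) = 412 × (28.3/125)^0.667 = 412 × 0.3715 = 153 K.
W_by = nCᵥ(T₁ − T₂) = (4.07)(12.47)(412 − 153) = 13144 J.

W ≈ 13.1 kJ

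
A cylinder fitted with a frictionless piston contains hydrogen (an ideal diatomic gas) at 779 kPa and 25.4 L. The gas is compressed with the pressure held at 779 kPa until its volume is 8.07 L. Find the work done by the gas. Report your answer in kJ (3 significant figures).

Isobaric: W = P ΔV.
W = (779 kPa)(8.07 − 25.4 L) = (779)(-17.33) = -13500 J.

W ≈ -13.5 kJ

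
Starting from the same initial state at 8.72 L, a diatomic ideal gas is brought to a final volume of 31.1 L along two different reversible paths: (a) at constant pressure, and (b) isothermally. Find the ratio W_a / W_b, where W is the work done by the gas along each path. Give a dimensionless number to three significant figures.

Path (a) isobaric: W = P₁(V₂ − V₁) → W_a/(P₁V₁) = 2.567.
Path (b) isothermal: W = P₁V₁ ln(V₂/V₁) → W_b/(P₁V₁) = 1.272.
W_a / W_b = 2.567 / 1.272 = 2.018.

W_a / W_b ≈ 2.02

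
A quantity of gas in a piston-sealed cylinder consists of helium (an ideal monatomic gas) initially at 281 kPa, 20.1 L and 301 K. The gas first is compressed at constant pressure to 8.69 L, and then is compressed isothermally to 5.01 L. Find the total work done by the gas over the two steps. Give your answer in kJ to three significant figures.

Step 1 (isobaric): W = PΔV = (281 kPa)(8.69 − 20.1 L) = -3206 J.
After step 1: P = 281 kPa, V = 8.69 L, T = 130.1 K.
Step 2 (isothermal): W = P₁V₁ ln(V₂/V₁) = (2442) ln(5.01/8.69) = -1345 J.
W_total = -3206 − 1345 = -4551 J.

W_total ≈ -4.55 kJ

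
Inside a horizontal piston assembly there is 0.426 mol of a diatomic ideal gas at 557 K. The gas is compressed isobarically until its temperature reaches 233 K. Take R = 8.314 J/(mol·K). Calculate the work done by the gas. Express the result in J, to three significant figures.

W ≈ -1150 J

Isobaric: W = P ΔV = nR ΔT.
W = (0.426)(8.314)(233 − 557) = -1148 J.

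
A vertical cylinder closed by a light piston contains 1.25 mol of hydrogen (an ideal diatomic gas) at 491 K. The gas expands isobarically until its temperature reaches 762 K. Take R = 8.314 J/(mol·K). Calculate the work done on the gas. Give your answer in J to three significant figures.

Isobaric: W = P ΔV = nR ΔT.
W = (1.25)(8.314)(762 − 491) = 2816 J.
Work on gas = −W_by = -2816 J.

W ≈ -2820 J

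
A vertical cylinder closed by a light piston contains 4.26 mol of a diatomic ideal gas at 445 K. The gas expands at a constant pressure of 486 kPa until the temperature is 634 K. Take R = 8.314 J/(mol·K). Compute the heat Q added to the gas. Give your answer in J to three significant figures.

Q ≈ 23400 J

Isobaric: W = nRΔT = (4.26)(8.314)(189) = 6694 J.
ΔU = nCᵥΔT with Cᵥ = 5R/2: ΔU = (4.26)(20.79)(189) = 16735 J.
Q = ΔU + W = 16735 + 6694 = 23429 J.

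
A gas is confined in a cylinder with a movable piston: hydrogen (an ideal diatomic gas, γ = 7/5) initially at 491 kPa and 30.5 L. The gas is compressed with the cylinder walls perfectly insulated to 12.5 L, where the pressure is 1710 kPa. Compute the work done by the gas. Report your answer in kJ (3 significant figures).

Adiabatic: W = (P₁V₁ − P₂V₂)/(γ − 1) with γ = 7/5.
P₁V₁ = 14976 J, P₂V₂ = 21375 J.
W = (14976 − 21375) / 0.4 = -15999 J.

W ≈ -16.0 kJ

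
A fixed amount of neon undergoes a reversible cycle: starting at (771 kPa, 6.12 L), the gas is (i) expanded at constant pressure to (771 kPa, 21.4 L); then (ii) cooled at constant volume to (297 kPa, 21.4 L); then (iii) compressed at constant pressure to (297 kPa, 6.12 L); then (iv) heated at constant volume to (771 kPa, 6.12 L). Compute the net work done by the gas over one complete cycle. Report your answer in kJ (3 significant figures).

Constant-volume legs do no work.
W(i) = (771)(21.4 − 6.12) = 11781 J; W(iii) = (297)(6.12 − 21.4) = -4538 J.
W_net = 11781 − 4538 = 7243 J (the clockwise enclosed area).

W_net ≈ 7.24 kJ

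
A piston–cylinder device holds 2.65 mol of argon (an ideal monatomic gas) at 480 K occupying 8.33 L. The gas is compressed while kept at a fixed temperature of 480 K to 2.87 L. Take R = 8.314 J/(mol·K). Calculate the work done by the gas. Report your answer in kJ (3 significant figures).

W ≈ -11.3 kJ

Isothermal: W = nRT ln(V₂/V₁).
W = (2.65)(8.314)(480) × ln(2.87/8.33)
  = 10575 × -1.066
W_by_gas = -11269 J.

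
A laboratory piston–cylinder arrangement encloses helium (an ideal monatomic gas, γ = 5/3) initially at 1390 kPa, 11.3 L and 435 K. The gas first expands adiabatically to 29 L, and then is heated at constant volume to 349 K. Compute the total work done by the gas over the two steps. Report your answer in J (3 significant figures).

Step 1 (adiabatic): W = (P₁V₁ − P₂V₂)/(γ−1) = (15707 − 8379)/0.667 = 10991 J.
Step 2 (isochoric): W = 0 (constant volume).
W_total = 10991 + 0 = 10991 J.

W_total ≈ 11000 J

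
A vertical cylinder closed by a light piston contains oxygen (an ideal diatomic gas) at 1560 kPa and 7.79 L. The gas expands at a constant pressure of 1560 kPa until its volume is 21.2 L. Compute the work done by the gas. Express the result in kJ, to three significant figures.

Isobaric: W = P ΔV.
W = (1560 kPa)(21.2 − 7.79 L) = (1560)(13.41) = 20920 J.

W ≈ 20.9 kJ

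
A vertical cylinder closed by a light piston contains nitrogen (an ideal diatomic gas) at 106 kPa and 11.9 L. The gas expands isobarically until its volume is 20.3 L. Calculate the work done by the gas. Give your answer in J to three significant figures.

W ≈ 890 J

Isobaric: W = P ΔV.
W = (106 kPa)(20.3 − 11.9 L) = (106)(8.4) = 890.4 J.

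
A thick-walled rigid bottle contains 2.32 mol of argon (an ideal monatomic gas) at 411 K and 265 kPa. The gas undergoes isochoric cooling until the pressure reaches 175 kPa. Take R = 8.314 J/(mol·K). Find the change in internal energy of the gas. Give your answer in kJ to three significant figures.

Constant volume ⇒ W = 0, so Q = ΔU = nCᵥΔT with Cᵥ = 3R/2 = 12.47 J/(mol·K).
At constant V, T₂/T₁ = P₂/P₁ ⇒ ΔT = T₁(P₂/P₁ − 1) = 411·(175/265 − 1) = -139.6 K.
ΔU = (2.32)(12.47)(-139.6) = -4039 J.

ΔU ≈ -4.04 kJ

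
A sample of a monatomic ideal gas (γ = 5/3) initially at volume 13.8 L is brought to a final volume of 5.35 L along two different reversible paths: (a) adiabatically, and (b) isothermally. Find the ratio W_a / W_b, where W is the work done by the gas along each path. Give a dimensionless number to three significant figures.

Path (a) adiabatic: W = P₁V₁(1 − (V₁/V₂)^(γ−1))/(γ−1) → W_a/(P₁V₁) = -1.321.
Path (b) isothermal: W = P₁V₁ ln(V₂/V₁) → W_b/(P₁V₁) = -0.9476.
W_a / W_b = -1.321 / -0.9476 = 1.394.

W_a / W_b ≈ 1.39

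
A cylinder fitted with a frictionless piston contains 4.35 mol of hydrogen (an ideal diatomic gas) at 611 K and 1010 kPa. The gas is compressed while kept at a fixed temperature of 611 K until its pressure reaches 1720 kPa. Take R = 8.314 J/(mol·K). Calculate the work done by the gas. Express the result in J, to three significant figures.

Isothermal process: W = nRT ln(V₂/V₁) = nRT ln(P₁/P₂).
W = (4.35)(8.314)(611) × ln(1010/1720)
  = 22097 × ln(0.5872) = 22097 × -0.5324
W_by_gas = -11764 J.

W ≈ -11800 J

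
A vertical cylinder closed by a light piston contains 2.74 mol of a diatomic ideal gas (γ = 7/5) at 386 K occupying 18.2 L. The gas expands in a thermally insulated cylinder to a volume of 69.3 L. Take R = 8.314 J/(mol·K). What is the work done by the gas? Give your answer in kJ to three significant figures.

Adiabatic: TV^(γ−1) = const with γ = 7/5.
T₂ = T₁ (V₁/V₂)^(γ−1) = 386 × (18.2/69.3)^0.4 = 386 × 0.5858 = 226.1 K.
W_by = nCᵥ(T₁ − T₂) = (2.74)(20.79)(386 − 226.1) = 9106 J.

W ≈ 9.11 kJ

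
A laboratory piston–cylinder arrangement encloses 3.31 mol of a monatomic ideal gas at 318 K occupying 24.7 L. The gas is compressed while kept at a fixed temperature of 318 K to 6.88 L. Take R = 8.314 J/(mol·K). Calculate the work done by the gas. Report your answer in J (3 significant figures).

Isothermal: W = nRT ln(V₂/V₁).
W = (3.31)(8.314)(318) × ln(6.88/24.7)
  = 8751 × -1.278
W_by_gas = -11186 J.

W ≈ -11200 J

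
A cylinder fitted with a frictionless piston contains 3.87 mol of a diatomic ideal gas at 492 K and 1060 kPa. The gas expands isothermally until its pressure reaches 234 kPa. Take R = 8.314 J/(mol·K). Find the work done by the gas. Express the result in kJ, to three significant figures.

Isothermal process: W = nRT ln(V₂/V₁) = nRT ln(P₁/P₂).
W = (3.87)(8.314)(492) × ln(1060/234)
  = 15830 × ln(4.53) = 15830 × 1.511
W_by_gas = 23915 J.

W ≈ 23.9 kJ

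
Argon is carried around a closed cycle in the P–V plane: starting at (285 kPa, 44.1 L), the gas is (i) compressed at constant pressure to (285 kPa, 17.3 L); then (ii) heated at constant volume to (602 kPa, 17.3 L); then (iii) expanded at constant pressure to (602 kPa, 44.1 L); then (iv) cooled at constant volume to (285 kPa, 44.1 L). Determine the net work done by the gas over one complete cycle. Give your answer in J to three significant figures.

Constant-volume legs do no work.
W(i) = (285)(17.3 − 44.1) = -7638 J; W(iii) = (602)(44.1 − 17.3) = 16134 J.
W_net = -7638 + 16134 = 8496 J (the clockwise enclosed area).

W_net ≈ 8500 J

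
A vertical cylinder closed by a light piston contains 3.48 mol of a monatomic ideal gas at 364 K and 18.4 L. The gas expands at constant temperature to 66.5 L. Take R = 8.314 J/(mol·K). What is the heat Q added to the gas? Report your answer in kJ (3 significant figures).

Isothermal ⇒ ΔU = 0, so Q = W = nRT ln(V₂/V₁).
Q = (3.48)(8.314)(364) ln(66.5/18.4) = 10532 × 1.285 = 13531 J.

Q ≈ 13.5 kJ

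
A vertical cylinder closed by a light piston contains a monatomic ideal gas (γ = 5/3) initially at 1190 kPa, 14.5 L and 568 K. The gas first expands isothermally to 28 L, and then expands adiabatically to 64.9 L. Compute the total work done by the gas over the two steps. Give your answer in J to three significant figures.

Step 1 (isothermal): W = P₁V₁ ln(V₂/V₁) = (17255) ln(28/14.5) = 11355 J.
After step 1: P = 616.2 kPa, V = 28 L, T = 568 K.
Step 2 (adiabatic): W = (P₁V₁ − P₂V₂)/(γ−1) = (17255 − 9852)/0.667 = 11105 J.
W_total = 11355 + 11105 = 22459 J.

W_total ≈ 22500 J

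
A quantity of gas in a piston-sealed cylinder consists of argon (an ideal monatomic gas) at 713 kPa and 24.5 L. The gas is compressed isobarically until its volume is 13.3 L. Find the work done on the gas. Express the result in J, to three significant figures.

Isobaric: W = P ΔV.
W = (713 kPa)(13.3 − 24.5 L) = (713)(-11.2) = -7986 J.
Work on gas = −W_by = 7986 J.

W ≈ 7990 J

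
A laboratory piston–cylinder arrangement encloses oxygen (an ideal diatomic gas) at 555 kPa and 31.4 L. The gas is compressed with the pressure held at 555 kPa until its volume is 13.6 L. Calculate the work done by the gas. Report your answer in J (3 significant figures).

Isobaric: W = P ΔV.
W = (555 kPa)(13.6 − 31.4 L) = (555)(-17.8) = -9879 J.

W ≈ -9880 J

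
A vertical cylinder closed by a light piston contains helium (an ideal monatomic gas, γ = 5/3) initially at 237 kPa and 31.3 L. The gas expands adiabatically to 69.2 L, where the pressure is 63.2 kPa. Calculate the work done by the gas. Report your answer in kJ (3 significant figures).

Adiabatic: W = (P₁V₁ − P₂V₂)/(γ − 1) with γ = 5/3.
P₁V₁ = 7418 J, P₂V₂ = 4373 J.
W = (7418 − 4373) / 0.6667 = 4567 J.

W ≈ 4.57 kJ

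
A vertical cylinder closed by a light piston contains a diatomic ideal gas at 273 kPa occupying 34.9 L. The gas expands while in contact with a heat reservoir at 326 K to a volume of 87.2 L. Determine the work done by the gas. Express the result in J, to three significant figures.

W ≈ 8720 J

Isothermal: W = nRT ln(V₂/V₁) = P₁V₁ ln(V₂/V₁).
P₁V₁ = (273 kPa)(34.9 L) = 9528 J.
W = 9528 × ln(87.2/34.9) = 9528 × 0.9157
W_by_gas = 8725 J.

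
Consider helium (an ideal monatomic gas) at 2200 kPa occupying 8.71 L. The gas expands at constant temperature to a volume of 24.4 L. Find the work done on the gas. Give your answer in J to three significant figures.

Isothermal: W = nRT ln(V₂/V₁) = P₁V₁ ln(V₂/V₁).
P₁V₁ = (2200 kPa)(8.71 L) = 19162 J.
W = 19162 × ln(24.4/8.71) = 19162 × 1.03
W_by_gas = 19739 J; work on gas = −W_by = -19739 J.

W ≈ -19700 J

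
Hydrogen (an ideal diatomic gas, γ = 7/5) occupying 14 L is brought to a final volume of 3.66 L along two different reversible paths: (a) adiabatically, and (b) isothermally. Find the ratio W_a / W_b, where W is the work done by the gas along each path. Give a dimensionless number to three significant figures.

Path (a) adiabatic: W = P₁V₁(1 − (V₁/V₂)^(γ−1))/(γ−1) → W_a/(P₁V₁) = -1.776.
Path (b) isothermal: W = P₁V₁ ln(V₂/V₁) → W_b/(P₁V₁) = -1.342.
W_a / W_b = -1.776 / -1.342 = 1.324.

W_a / W_b ≈ 1.32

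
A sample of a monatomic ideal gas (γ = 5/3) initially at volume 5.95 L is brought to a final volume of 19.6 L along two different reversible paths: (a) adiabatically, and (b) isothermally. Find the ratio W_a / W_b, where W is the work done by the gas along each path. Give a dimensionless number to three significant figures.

Path (a) adiabatic: W = P₁V₁(1 − (V₁/V₂)^(γ−1))/(γ−1) → W_a/(P₁V₁) = 0.8225.
Path (b) isothermal: W = P₁V₁ ln(V₂/V₁) → W_b/(P₁V₁) = 1.192.
W_a / W_b = 0.8225 / 1.192 = 0.6899.

W_a / W_b ≈ 0.690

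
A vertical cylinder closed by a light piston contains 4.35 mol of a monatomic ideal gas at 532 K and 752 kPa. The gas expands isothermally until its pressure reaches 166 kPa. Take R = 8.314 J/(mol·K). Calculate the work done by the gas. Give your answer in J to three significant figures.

W ≈ 29100 J

Isothermal process: W = nRT ln(V₂/V₁) = nRT ln(P₁/P₂).
W = (4.35)(8.314)(532) × ln(752/166)
  = 19240 × ln(4.53) = 19240 × 1.511
W_by_gas = 29067 J.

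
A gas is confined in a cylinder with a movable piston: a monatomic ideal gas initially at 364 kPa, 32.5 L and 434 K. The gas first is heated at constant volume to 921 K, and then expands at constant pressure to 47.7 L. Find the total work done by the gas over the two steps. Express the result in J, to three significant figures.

Step 1 (isochoric): W = 0 (constant volume).
After step 1: P = 772.5 kPa (V unchanged).
Step 2 (isobaric): W = PΔV = (772.5 kPa)(47.7 − 32.5 L) = 11741 J.
W_total = 0 + 11741 = 11741 J.

W_total ≈ 11700 J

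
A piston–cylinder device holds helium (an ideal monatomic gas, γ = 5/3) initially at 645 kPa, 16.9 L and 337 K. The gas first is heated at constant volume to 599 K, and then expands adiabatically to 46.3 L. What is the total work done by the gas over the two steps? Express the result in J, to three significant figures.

Step 1 (isochoric): W = 0 (constant volume).
After step 1: P = 1146 kPa (V unchanged).
Step 2 (adiabatic): W = (P₁V₁ − P₂V₂)/(γ−1) = (19375 − 9896)/0.667 = 14219 J.
W_total = 0 + 14219 = 14219 J.

W_total ≈ 14200 J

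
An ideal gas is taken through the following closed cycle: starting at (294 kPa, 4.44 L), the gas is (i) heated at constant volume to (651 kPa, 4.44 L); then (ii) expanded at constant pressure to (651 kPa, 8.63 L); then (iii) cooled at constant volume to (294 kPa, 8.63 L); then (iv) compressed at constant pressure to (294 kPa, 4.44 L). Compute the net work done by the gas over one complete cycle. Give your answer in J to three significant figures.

W_net ≈ 1500 J

Constant-volume legs do no work.
W(ii) = (651)(8.63 − 4.44) = 2728 J; W(iv) = (294)(4.44 − 8.63) = -1232 J.
W_net = 2728 − 1232 = 1496 J (the clockwise enclosed area).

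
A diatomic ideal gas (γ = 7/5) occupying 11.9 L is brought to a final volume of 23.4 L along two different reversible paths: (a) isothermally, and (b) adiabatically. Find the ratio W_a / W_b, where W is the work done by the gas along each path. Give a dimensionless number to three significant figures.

W_a / W_b ≈ 1.14

Path (a) isothermal: W = P₁V₁ ln(V₂/V₁) → W_a/(P₁V₁) = 0.6762.
Path (b) adiabatic: W = P₁V₁(1 − (V₁/V₂)^(γ−1))/(γ−1) → W_b/(P₁V₁) = 0.5925.
W_a / W_b = 0.6762 / 0.5925 = 1.141.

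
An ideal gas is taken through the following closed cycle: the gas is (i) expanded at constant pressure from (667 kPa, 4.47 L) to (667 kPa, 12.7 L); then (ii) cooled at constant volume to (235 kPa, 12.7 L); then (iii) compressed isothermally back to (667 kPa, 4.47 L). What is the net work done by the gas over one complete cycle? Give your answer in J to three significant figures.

W_net ≈ 2370 J

Leg (i): W = PΔV = (667)(12.7 − 4.47) = 5489 J.
Leg (ii): W = 0.
Leg (iii): W = PᵢVᵢ ln(V_f/Vᵢ) = (2984) ln(4.47/12.7) = -3116 J.
W_net = 5489 − 3116 = 2373 J.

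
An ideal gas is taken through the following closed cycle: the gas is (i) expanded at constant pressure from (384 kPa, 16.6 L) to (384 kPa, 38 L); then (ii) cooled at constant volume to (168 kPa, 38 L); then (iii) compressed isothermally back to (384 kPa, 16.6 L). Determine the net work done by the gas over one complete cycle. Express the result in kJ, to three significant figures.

W_net ≈ 2.93 kJ

Leg (i): W = PΔV = (384)(38 − 16.6) = 8218 J.
Leg (ii): W = 0.
Leg (iii): W = PᵢVᵢ ln(V_f/Vᵢ) = (6384) ln(16.6/38) = -5287 J.
W_net = 8218 − 5287 = 2930 J.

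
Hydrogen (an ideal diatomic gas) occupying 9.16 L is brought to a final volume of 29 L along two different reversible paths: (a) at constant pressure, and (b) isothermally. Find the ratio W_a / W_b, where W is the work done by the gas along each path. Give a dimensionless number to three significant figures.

W_a / W_b ≈ 1.88

Path (a) isobaric: W = P₁(V₂ − V₁) → W_a/(P₁V₁) = 2.166.
Path (b) isothermal: W = P₁V₁ ln(V₂/V₁) → W_b/(P₁V₁) = 1.152.
W_a / W_b = 2.166 / 1.152 = 1.879.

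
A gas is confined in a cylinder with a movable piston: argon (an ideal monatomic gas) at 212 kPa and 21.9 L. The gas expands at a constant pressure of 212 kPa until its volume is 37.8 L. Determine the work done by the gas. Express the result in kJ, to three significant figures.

W ≈ 3.37 kJ

Isobaric: W = P ΔV.
W = (212 kPa)(37.8 − 21.9 L) = (212)(15.9) = 3371 J.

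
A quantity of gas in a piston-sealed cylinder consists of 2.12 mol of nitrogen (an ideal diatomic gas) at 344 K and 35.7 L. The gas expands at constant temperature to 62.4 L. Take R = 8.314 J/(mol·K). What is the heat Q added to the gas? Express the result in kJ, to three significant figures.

Isothermal ⇒ ΔU = 0, so Q = W = nRT ln(V₂/V₁).
Q = (2.12)(8.314)(344) ln(62.4/35.7) = 6063 × 0.5584 = 3386 J.

Q ≈ 3.39 kJ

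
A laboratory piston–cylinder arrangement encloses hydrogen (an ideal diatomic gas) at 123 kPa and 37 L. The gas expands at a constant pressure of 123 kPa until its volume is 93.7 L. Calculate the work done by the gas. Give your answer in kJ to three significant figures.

Isobaric: W = P ΔV.
W = (123 kPa)(93.7 − 37 L) = (123)(56.7) = 6974 J.

W ≈ 6.97 kJ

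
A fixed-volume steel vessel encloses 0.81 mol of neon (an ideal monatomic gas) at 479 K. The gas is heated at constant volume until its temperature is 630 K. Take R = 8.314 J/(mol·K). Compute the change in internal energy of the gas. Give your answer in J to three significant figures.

ΔU ≈ 1530 J

Constant volume ⇒ W = 0, so Q = ΔU = nCᵥΔT with Cᵥ = 3R/2 = 12.47 J/(mol·K).
ΔU = (0.81)(12.47)(630 − 479) = 1525 J.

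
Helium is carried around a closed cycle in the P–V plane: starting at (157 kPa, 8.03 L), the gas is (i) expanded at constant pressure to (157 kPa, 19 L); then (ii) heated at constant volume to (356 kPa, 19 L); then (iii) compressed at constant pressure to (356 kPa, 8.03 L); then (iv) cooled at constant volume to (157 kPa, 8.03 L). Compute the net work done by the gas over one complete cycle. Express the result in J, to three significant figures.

Constant-volume legs do no work.
W(i) = (157)(19 − 8.03) = 1722 J; W(iii) = (356)(8.03 − 19) = -3905 J.
W_net = 1722 − 3905 = -2183 J (the counter-clockwise enclosed area).

W_net ≈ -2180 J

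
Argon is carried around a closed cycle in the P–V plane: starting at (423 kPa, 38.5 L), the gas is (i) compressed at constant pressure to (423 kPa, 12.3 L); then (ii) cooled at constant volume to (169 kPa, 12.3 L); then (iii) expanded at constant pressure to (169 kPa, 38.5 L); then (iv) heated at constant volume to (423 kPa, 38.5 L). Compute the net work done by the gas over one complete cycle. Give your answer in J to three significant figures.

Constant-volume legs do no work.
W(i) = (423)(12.3 − 38.5) = -11083 J; W(iii) = (169)(38.5 − 12.3) = 4428 J.
W_net = -11083 + 4428 = -6655 J (the counter-clockwise enclosed area).

W_net ≈ -6650 J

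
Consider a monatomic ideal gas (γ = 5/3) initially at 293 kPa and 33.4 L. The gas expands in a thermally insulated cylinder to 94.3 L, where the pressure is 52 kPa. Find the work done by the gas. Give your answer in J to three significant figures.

Adiabatic: W = (P₁V₁ − P₂V₂)/(γ − 1) with γ = 5/3.
P₁V₁ = 9786 J, P₂V₂ = 4904 J.
W = (9786 − 4904) / 0.6667 = 7324 J.

W ≈ 7320 J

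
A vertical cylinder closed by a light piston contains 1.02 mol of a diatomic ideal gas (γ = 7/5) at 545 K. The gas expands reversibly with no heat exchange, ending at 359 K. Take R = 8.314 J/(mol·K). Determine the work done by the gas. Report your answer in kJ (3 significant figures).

Adiabatic ⇒ Q = 0, so W_by = −ΔU = nCᵥ(T₁ − T₂).
Cᵥ = 5R/2 = 20.79 J/(mol·K).
W = (1.02)(20.79)(545 − 359) = 3943 J.

W ≈ 3.94 kJ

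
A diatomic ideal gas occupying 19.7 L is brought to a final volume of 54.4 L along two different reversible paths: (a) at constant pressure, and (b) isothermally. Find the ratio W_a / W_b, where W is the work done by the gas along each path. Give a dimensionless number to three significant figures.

Path (a) isobaric: W = P₁(V₂ − V₁) → W_a/(P₁V₁) = 1.761.
Path (b) isothermal: W = P₁V₁ ln(V₂/V₁) → W_b/(P₁V₁) = 1.016.
W_a / W_b = 1.761 / 1.016 = 1.734.

W_a / W_b ≈ 1.73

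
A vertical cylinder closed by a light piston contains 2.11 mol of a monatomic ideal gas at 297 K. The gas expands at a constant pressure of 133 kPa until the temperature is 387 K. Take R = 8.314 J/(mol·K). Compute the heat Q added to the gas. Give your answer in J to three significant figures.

Q ≈ 3950 J

Isobaric: W = nRΔT = (2.11)(8.314)(90) = 1579 J.
ΔU = nCᵥΔT with Cᵥ = 3R/2: ΔU = (2.11)(12.47)(90) = 2368 J.
Q = ΔU + W = 2368 + 1579 = 3947 J.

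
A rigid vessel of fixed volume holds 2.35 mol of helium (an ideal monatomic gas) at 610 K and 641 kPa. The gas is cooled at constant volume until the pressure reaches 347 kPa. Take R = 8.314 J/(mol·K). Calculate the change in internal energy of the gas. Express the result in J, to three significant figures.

Constant volume ⇒ W = 0, so Q = ΔU = nCᵥΔT with Cᵥ = 3R/2 = 12.47 J/(mol·K).
At constant V, T₂/T₁ = P₂/P₁ ⇒ ΔT = T₁(P₂/P₁ − 1) = 610·(347/641 − 1) = -279.8 K.
ΔU = (2.35)(12.47)(-279.8) = -8200 J.

ΔU ≈ -8200 J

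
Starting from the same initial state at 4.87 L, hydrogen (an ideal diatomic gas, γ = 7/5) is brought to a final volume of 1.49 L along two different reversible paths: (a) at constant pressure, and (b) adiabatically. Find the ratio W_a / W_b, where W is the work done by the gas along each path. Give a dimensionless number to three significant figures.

Path (a) isobaric: W = P₁(V₂ − V₁) → W_a/(P₁V₁) = -0.694.
Path (b) adiabatic: W = P₁V₁(1 − (V₁/V₂)^(γ−1))/(γ−1) → W_b/(P₁V₁) = -1.515.
W_a / W_b = -0.694 / -1.515 = 0.4581.

W_a / W_b ≈ 0.458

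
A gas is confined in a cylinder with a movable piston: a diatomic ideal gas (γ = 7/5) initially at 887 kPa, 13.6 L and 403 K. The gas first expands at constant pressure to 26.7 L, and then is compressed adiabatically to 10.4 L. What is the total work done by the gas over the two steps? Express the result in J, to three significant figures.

Step 1 (isobaric): W = PΔV = (887 kPa)(26.7 − 13.6 L) = 11620 J.
After step 1: P = 887 kPa, V = 26.7 L, T = 791.2 K.
Step 2 (adiabatic): W = (P₁V₁ − P₂V₂)/(γ−1) = (23683 − 34532)/0.4 = -27124 J.
W_total = 11620 − 27124 = -15504 J.

W_total ≈ -15500 J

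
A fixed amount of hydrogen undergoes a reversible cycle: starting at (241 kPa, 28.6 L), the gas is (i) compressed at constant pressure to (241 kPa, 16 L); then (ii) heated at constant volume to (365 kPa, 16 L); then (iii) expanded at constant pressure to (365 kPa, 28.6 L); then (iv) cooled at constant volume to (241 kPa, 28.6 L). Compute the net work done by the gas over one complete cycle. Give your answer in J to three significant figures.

Constant-volume legs do no work.
W(i) = (241)(16 − 28.6) = -3037 J; W(iii) = (365)(28.6 − 16) = 4599 J.
W_net = -3037 + 4599 = 1562 J (the clockwise enclosed area).

W_net ≈ 1560 J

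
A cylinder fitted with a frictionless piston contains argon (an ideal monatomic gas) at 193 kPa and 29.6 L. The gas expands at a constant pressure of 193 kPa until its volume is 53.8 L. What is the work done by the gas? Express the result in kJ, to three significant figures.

W ≈ 4.67 kJ

Isobaric: W = P ΔV.
W = (193 kPa)(53.8 − 29.6 L) = (193)(24.2) = 4671 J.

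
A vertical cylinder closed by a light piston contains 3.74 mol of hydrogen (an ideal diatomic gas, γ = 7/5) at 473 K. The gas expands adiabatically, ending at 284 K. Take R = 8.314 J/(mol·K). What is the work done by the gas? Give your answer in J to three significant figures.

Adiabatic ⇒ Q = 0, so W_by = −ΔU = nCᵥ(T₁ − T₂).
Cᵥ = 5R/2 = 20.79 J/(mol·K).
W = (3.74)(20.79)(473 − 284) = 14692 J.

W ≈ 14700 J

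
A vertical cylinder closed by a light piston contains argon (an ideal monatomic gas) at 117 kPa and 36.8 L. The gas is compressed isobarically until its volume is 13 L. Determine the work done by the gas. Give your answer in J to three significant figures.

W ≈ -2780 J

Isobaric: W = P ΔV.
W = (117 kPa)(13 − 36.8 L) = (117)(-23.8) = -2785 J.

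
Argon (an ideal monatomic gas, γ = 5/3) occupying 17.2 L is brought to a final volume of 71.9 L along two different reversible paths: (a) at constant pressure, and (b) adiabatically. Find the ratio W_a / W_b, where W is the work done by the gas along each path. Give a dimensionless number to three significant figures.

Path (a) isobaric: W = P₁(V₂ − V₁) → W_a/(P₁V₁) = 3.18.
Path (b) adiabatic: W = P₁V₁(1 − (V₁/V₂)^(γ−1))/(γ−1) → W_b/(P₁V₁) = 0.922.
W_a / W_b = 3.18 / 0.922 = 3.449.

W_a / W_b ≈ 3.45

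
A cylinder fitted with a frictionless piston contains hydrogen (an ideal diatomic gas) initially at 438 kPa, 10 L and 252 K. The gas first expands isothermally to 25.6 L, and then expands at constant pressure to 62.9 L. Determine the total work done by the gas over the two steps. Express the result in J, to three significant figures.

W_total ≈ 10500 J

Step 1 (isothermal): W = P₁V₁ ln(V₂/V₁) = (4380) ln(25.6/10) = 4117 J.
After step 1: P = 171.1 kPa, V = 25.6 L, T = 252 K.
Step 2 (isobaric): W = PΔV = (171.1 kPa)(62.9 − 25.6 L) = 6382 J.
W_total = 4117 + 6382 = 10499 J.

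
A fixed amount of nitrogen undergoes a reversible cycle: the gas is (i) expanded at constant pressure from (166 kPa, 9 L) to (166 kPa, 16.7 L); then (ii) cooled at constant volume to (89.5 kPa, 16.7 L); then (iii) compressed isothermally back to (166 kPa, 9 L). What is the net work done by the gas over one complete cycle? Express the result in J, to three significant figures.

Leg (i): W = PΔV = (166)(16.7 − 9) = 1278 J.
Leg (ii): W = 0.
Leg (iii): W = PᵢVᵢ ln(V_f/Vᵢ) = (1495) ln(9/16.7) = -924 J.
W_net = 1278 − 924 = 354.2 J.

W_net ≈ 354 J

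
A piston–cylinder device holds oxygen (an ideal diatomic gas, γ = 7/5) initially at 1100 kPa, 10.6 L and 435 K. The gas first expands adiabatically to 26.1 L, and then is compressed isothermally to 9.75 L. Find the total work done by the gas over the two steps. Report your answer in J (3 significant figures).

W_total ≈ 815 J

Step 1 (adiabatic): W = (P₁V₁ − P₂V₂)/(γ−1) = (11660 − 8131)/0.4 = 8822 J.
After step 1: P = 311.5 kPa, V = 26.1 L, T = 303.4 K.
Step 2 (isothermal): W = P₁V₁ ln(V₂/V₁) = (8131) ln(9.75/26.1) = -8007 J.
W_total = 8822 − 8007 = 814.8 J.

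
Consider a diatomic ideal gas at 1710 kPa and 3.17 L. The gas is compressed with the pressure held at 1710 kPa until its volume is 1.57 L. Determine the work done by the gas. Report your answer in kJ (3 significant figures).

W ≈ -2.74 kJ

Isobaric: W = P ΔV.
W = (1710 kPa)(1.57 − 3.17 L) = (1710)(-1.6) = -2736 J.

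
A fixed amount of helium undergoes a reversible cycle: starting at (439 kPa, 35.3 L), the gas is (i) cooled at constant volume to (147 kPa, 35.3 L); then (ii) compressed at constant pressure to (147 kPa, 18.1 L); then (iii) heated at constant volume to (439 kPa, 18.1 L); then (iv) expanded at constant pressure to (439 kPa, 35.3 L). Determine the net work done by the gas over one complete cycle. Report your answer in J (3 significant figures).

Constant-volume legs do no work.
W(ii) = (147)(18.1 − 35.3) = -2528 J; W(iv) = (439)(35.3 − 18.1) = 7551 J.
W_net = -2528 + 7551 = 5022 J (the clockwise enclosed area).

W_net ≈ 5020 J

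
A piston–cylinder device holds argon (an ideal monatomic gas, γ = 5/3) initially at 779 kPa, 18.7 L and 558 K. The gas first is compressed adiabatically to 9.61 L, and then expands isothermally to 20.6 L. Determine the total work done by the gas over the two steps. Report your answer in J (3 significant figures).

Step 1 (adiabatic): W = (P₁V₁ − P₂V₂)/(γ−1) = (14567 − 22705)/0.667 = -12207 J.
After step 1: P = 2363 kPa, V = 9.61 L, T = 869.7 K.
Step 2 (isothermal): W = P₁V₁ ln(V₂/V₁) = (22705) ln(20.6/9.61) = 17312 J.
W_total = -12207 + 17312 = 5106 J.

W_total ≈ 5110 J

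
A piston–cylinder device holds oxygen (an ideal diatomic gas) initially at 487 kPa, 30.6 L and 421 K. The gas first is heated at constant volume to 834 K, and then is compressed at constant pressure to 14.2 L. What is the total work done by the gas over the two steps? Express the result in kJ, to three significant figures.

W_total ≈ -15.8 kJ

Step 1 (isochoric): W = 0 (constant volume).
After step 1: P = 964.7 kPa (V unchanged).
Step 2 (isobaric): W = PΔV = (964.7 kPa)(14.2 − 30.6 L) = -15822 J.
W_total = 0 − 15822 = -15822 J.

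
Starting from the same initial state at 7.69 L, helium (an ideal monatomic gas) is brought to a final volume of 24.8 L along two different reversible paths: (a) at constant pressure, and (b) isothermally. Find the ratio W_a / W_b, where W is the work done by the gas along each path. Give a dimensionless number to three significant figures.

W_a / W_b ≈ 1.90

Path (a) isobaric: W = P₁(V₂ − V₁) → W_a/(P₁V₁) = 2.225.
Path (b) isothermal: W = P₁V₁ ln(V₂/V₁) → W_b/(P₁V₁) = 1.171.
W_a / W_b = 2.225 / 1.171 = 1.9.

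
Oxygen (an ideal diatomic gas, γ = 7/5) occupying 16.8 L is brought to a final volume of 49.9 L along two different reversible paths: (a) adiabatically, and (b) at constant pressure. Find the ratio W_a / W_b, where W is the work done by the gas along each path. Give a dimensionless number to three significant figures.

Path (a) adiabatic: W = P₁V₁(1 − (V₁/V₂)^(γ−1))/(γ−1) → W_a/(P₁V₁) = 0.8826.
Path (b) isobaric: W = P₁(V₂ − V₁) → W_b/(P₁V₁) = 1.97.
W_a / W_b = 0.8826 / 1.97 = 0.448.

W_a / W_b ≈ 0.448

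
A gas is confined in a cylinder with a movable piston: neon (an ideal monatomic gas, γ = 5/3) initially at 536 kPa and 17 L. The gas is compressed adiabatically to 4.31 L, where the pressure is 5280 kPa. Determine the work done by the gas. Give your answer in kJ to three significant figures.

Adiabatic: W = (P₁V₁ − P₂V₂)/(γ − 1) with γ = 5/3.
P₁V₁ = 9112 J, P₂V₂ = 22757 J.
W = (9112 − 22757) / 0.6667 = -20467 J.

W ≈ -20.5 kJ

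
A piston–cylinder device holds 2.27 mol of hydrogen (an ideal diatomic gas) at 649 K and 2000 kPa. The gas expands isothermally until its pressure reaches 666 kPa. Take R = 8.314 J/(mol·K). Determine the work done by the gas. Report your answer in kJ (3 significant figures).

W ≈ 13.5 kJ

Isothermal process: W = nRT ln(V₂/V₁) = nRT ln(P₁/P₂).
W = (2.27)(8.314)(649) × ln(2000/666)
  = 12248 × ln(3.003) = 12248 × 1.1
W_by_gas = 13469 J.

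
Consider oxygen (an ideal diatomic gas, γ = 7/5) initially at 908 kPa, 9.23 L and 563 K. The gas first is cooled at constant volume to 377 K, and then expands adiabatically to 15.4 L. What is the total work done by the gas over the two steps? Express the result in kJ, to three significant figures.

Step 1 (isochoric): W = 0 (constant volume).
After step 1: P = 608 kPa (V unchanged).
Step 2 (adiabatic): W = (P₁V₁ − P₂V₂)/(γ−1) = (5612 − 4573)/0.4 = 2598 J.
W_total = 0 + 2598 = 2598 J.

W_total ≈ 2.60 kJ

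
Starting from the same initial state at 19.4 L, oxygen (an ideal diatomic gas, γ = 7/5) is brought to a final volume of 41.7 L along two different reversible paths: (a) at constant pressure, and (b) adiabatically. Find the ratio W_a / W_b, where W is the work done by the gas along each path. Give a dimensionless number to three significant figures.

W_a / W_b ≈ 1.74

Path (a) isobaric: W = P₁(V₂ − V₁) → W_a/(P₁V₁) = 1.149.
Path (b) adiabatic: W = P₁V₁(1 − (V₁/V₂)^(γ−1))/(γ−1) → W_b/(P₁V₁) = 0.6592.
W_a / W_b = 1.149 / 0.6592 = 1.744.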